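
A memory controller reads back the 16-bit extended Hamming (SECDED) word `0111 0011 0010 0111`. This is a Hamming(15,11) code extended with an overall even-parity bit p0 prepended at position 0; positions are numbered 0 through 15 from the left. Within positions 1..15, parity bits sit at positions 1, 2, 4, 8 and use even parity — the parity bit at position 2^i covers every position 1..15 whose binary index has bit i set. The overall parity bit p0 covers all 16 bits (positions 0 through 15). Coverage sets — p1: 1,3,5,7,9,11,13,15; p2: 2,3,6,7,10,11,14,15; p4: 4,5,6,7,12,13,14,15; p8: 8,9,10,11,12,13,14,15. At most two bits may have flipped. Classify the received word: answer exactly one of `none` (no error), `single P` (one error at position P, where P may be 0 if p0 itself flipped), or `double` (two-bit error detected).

single 7

s1: b1⊕b3⊕b5⊕b7⊕b9⊕b11⊕b13⊕b15 = 1⊕1⊕0⊕1⊕0⊕0⊕1⊕1 = 1
s2: b2⊕b3⊕b6⊕b7⊕b10⊕b11⊕b14⊕b15 = 1⊕1⊕1⊕1⊕1⊕0⊕1⊕1 = 1
s4: b4⊕b5⊕b6⊕b7⊕b12⊕b13⊕b14⊕b15 = 0⊕0⊕1⊕1⊕0⊕1⊕1⊕1 = 1
s8: b8⊕b9⊕b10⊕b11⊕b12⊕b13⊕b14⊕b15 = 0⊕0⊕1⊕0⊕0⊕1⊕1⊕1 = 0
Syndrome (s8...s1) = 0111 → position 7.
Overall parity (XOR of all 16 bits, including p0): 0⊕1⊕1⊕1⊕0⊕0⊕1⊕1⊕0⊕0⊕1⊕0⊕0⊕1⊕1⊕1 = 1
Overall=1, syndrome position=7 → single-bit error at position 7.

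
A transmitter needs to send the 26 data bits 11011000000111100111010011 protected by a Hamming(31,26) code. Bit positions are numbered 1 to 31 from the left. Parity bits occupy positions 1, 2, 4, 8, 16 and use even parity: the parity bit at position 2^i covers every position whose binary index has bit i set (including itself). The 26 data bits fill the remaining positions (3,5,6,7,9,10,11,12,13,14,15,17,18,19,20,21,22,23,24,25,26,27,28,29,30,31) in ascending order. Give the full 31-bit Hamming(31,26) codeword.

Place data bits at non-power-of-two positions: b3=1, b5=1, b6=0, b7=1, b9=1, b10=0, b11=0, b12=0, b13=0, b14=0, b15=0, b17=1, b18=1, b19=1, b20=1, b21=0, b22=0, b23=1, b24=1, b25=1, b26=0, b27=1, b28=0, b29=0, b30=1, b31=1.
p1 = XOR of data positions {3,5,7,9,11,13,15,17,19,21,23,25,27,29,31} = 1⊕1⊕1⊕1⊕0⊕0⊕0⊕1⊕1⊕0⊕1⊕1⊕1⊕0⊕1 = 0
p2 = XOR of data positions {3,6,7,10,11,14,15,18,19,22,23,26,27,30,31} = 1⊕0⊕1⊕0⊕0⊕0⊕0⊕1⊕1⊕0⊕1⊕0⊕1⊕1⊕1 = 0
p4 = XOR of data positions {5,6,7,12,13,14,15,20,21,22,23,28,29,30,31} = 1⊕0⊕1⊕0⊕0⊕0⊕0⊕1⊕0⊕0⊕1⊕0⊕0⊕1⊕1 = 0
p8 = XOR of data positions {9,10,11,12,13,14,15,24,25,26,27,28,29,30,31} = 1⊕0⊕0⊕0⊕0⊕0⊕0⊕1⊕1⊕0⊕1⊕0⊕0⊕1⊕1 = 0
p16 = XOR of data positions {17,18,19,20,21,22,23,24,25,26,27,28,29,30,31} = 1⊕1⊕1⊕1⊕0⊕0⊕1⊕1⊕1⊕0⊕1⊕0⊕0⊕1⊕1 = 0
Codeword b1..b31 = 0010101010000000111100111010011

0010101010000000111100111010011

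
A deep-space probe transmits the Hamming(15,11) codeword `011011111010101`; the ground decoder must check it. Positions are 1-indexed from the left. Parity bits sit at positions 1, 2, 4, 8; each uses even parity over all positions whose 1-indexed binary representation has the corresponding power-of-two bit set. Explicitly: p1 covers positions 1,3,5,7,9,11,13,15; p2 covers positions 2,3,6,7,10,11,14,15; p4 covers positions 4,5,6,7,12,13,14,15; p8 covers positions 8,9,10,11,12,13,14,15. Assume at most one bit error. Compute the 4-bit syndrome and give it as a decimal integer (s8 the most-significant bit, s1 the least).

s1: b1⊕b3⊕b5⊕b7⊕b9⊕b11⊕b13⊕b15 = 0⊕1⊕1⊕1⊕1⊕1⊕1⊕1 = 1
s2: b2⊕b3⊕b6⊕b7⊕b10⊕b11⊕b14⊕b15 = 1⊕1⊕1⊕1⊕0⊕1⊕0⊕1 = 0
s4: b4⊕b5⊕b6⊕b7⊕b12⊕b13⊕b14⊕b15 = 0⊕1⊕1⊕1⊕0⊕1⊕0⊕1 = 1
s8: b8⊕b9⊕b10⊕b11⊕b12⊕b13⊕b14⊕b15 = 1⊕1⊕0⊕1⊕0⊕1⊕0⊕1 = 1
Syndrome (s8...s1) = 1101 → position 13.

13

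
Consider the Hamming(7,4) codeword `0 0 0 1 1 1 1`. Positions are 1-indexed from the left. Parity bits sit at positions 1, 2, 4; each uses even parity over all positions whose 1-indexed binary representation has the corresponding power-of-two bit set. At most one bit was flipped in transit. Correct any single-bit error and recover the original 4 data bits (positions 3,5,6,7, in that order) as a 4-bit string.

0111

s1: b1⊕b3⊕b5⊕b7 = 0⊕0⊕1⊕1 = 0
s2: b2⊕b3⊕b6⊕b7 = 0⊕0⊕1⊕1 = 0
s4: b4⊕b5⊕b6⊕b7 = 1⊕1⊕1⊕1 = 0
Syndrome (s4...s1) = 000 → position 0 (no error).
No correction needed.
Data bits at positions 3,5,6,7: 0111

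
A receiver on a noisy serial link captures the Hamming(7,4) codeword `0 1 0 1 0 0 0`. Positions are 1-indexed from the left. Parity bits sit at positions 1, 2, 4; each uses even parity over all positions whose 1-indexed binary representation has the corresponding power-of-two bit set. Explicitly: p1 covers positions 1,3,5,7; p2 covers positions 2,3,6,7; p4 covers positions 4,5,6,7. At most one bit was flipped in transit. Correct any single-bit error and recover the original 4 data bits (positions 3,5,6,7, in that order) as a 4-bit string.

0010

s1: b1⊕b3⊕b5⊕b7 = 0⊕0⊕0⊕0 = 0
s2: b2⊕b3⊕b6⊕b7 = 1⊕0⊕0⊕0 = 1
s4: b4⊕b5⊕b6⊕b7 = 1⊕0⊕0⊕0 = 1
Syndrome (s4...s1) = 110 → position 6.
Flip bit 6: corrected codeword = 0101010
Data bits at positions 3,5,6,7: 0010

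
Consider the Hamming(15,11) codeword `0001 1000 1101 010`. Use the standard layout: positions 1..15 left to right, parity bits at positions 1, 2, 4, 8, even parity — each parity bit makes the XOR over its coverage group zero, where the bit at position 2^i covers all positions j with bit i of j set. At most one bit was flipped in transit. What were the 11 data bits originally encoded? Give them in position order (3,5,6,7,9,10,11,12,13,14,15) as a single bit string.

01001101010

s1: b1⊕b3⊕b5⊕b7⊕b9⊕b11⊕b13⊕b15 = 0⊕0⊕1⊕0⊕1⊕0⊕0⊕0 = 0
s2: b2⊕b3⊕b6⊕b7⊕b10⊕b11⊕b14⊕b15 = 0⊕0⊕0⊕0⊕1⊕0⊕1⊕0 = 0
s4: b4⊕b5⊕b6⊕b7⊕b12⊕b13⊕b14⊕b15 = 1⊕1⊕0⊕0⊕1⊕0⊕1⊕0 = 0
s8: b8⊕b9⊕b10⊕b11⊕b12⊕b13⊕b14⊕b15 = 0⊕1⊕1⊕0⊕1⊕0⊕1⊕0 = 0
Syndrome (s8...s1) = 0000 → position 0 (no error).
No correction needed.
Data bits at positions 3,5,6,7,9,10,11,12,13,14,15: 01001101010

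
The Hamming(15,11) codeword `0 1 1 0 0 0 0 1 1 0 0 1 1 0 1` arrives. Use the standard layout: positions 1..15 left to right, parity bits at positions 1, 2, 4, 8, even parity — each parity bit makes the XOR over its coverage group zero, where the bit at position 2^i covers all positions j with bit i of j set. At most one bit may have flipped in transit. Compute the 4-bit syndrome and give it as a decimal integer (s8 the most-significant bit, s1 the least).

s1: b1⊕b3⊕b5⊕b7⊕b9⊕b11⊕b13⊕b15 = 0⊕1⊕0⊕0⊕1⊕0⊕1⊕1 = 0
s2: b2⊕b3⊕b6⊕b7⊕b10⊕b11⊕b14⊕b15 = 1⊕1⊕0⊕0⊕0⊕0⊕0⊕1 = 1
s4: b4⊕b5⊕b6⊕b7⊕b12⊕b13⊕b14⊕b15 = 0⊕0⊕0⊕0⊕1⊕1⊕0⊕1 = 1
s8: b8⊕b9⊕b10⊕b11⊕b12⊕b13⊕b14⊕b15 = 1⊕1⊕0⊕0⊕1⊕1⊕0⊕1 = 1
Syndrome (s8...s1) = 1110 → position 14.

14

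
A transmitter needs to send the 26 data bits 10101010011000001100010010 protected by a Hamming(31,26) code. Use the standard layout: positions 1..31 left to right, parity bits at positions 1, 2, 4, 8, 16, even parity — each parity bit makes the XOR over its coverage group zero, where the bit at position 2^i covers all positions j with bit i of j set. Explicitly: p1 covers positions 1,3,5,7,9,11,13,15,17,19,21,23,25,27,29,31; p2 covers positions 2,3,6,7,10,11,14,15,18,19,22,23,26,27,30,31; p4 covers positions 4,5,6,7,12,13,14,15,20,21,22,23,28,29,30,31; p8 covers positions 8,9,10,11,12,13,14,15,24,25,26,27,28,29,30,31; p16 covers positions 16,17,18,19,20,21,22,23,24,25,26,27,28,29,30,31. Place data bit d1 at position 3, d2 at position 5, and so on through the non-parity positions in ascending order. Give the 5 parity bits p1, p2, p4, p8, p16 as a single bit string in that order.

01000

Place data bits at non-power-of-two positions: b3=1, b5=0, b6=1, b7=0, b9=1, b10=0, b11=1, b12=0, b13=0, b14=1, b15=1, b17=0, b18=0, b19=0, b20=0, b21=0, b22=1, b23=1, b24=0, b25=0, b26=0, b27=1, b28=0, b29=0, b30=1, b31=0.
p1 = XOR of data positions {3,5,7,9,11,13,15,17,19,21,23,25,27,29,31} = 1⊕0⊕0⊕1⊕1⊕0⊕1⊕0⊕0⊕0⊕1⊕0⊕1⊕0⊕0 = 0
p2 = XOR of data positions {3,6,7,10,11,14,15,18,19,22,23,26,27,30,31} = 1⊕1⊕0⊕0⊕1⊕1⊕1⊕0⊕0⊕1⊕1⊕0⊕1⊕1⊕0 = 1
p4 = XOR of data positions {5,6,7,12,13,14,15,20,21,22,23,28,29,30,31} = 0⊕1⊕0⊕0⊕0⊕1⊕1⊕0⊕0⊕1⊕1⊕0⊕0⊕1⊕0 = 0
p8 = XOR of data positions {9,10,11,12,13,14,15,24,25,26,27,28,29,30,31} = 1⊕0⊕1⊕0⊕0⊕1⊕1⊕0⊕0⊕0⊕1⊕0⊕0⊕1⊕0 = 0
p16 = XOR of data positions {17,18,19,20,21,22,23,24,25,26,27,28,29,30,31} = 0⊕0⊕0⊕0⊕0⊕1⊕1⊕0⊕0⊕0⊕1⊕0⊕0⊕1⊕0 = 0
Parity bits p1,p2,p4,p8,p16 = 01000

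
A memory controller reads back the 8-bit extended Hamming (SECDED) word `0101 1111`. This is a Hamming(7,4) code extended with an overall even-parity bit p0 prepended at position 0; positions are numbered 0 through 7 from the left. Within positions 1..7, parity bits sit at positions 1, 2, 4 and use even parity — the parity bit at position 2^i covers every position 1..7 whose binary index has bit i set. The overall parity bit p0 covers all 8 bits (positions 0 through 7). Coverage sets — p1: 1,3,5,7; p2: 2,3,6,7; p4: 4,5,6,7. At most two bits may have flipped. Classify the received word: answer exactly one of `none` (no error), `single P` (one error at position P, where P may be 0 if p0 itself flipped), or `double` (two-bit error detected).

s1: b1⊕b3⊕b5⊕b7 = 1⊕1⊕1⊕1 = 0
s2: b2⊕b3⊕b6⊕b7 = 0⊕1⊕1⊕1 = 1
s4: b4⊕b5⊕b6⊕b7 = 1⊕1⊕1⊕1 = 0
Syndrome (s4...s1) = 010 → position 2.
Overall parity (XOR of all 8 bits, including p0): 0⊕1⊕0⊕1⊕1⊕1⊕1⊕1 = 0
Overall=0, syndrome position=2 → double-bit error detected (uncorrectable).

double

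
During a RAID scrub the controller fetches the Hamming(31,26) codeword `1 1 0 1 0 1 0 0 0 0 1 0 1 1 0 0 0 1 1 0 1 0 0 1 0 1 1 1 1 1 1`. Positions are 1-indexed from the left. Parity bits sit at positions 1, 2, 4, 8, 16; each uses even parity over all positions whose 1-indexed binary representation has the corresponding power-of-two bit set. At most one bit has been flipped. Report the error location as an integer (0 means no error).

4

s1: b1⊕b3⊕b5⊕b7⊕b9⊕b11⊕b13⊕b15⊕b17⊕b19⊕b21⊕b23⊕b25⊕b27⊕b29⊕b31 = 1⊕0⊕0⊕0⊕0⊕1⊕1⊕0⊕0⊕1⊕1⊕0⊕0⊕1⊕1⊕1 = 0
s2: b2⊕b3⊕b6⊕b7⊕b10⊕b11⊕b14⊕b15⊕b18⊕b19⊕b22⊕b23⊕b26⊕b27⊕b30⊕b31 = 1⊕0⊕1⊕0⊕0⊕1⊕1⊕0⊕1⊕1⊕0⊕0⊕1⊕1⊕1⊕1 = 0
s4: b4⊕b5⊕b6⊕b7⊕b12⊕b13⊕b14⊕b15⊕b20⊕b21⊕b22⊕b23⊕b28⊕b29⊕b30⊕b31 = 1⊕0⊕1⊕0⊕0⊕1⊕1⊕0⊕0⊕1⊕0⊕0⊕1⊕1⊕1⊕1 = 1
s8: b8⊕b9⊕b10⊕b11⊕b12⊕b13⊕b14⊕b15⊕b24⊕b25⊕b26⊕b27⊕b28⊕b29⊕b30⊕b31 = 0⊕0⊕0⊕1⊕0⊕1⊕1⊕0⊕1⊕0⊕1⊕1⊕1⊕1⊕1⊕1 = 0
s16: b16⊕b17⊕b18⊕b19⊕b20⊕b21⊕b22⊕b23⊕b24⊕b25⊕b26⊕b27⊕b28⊕b29⊕b30⊕b31 = 0⊕0⊕1⊕1⊕0⊕1⊕0⊕0⊕1⊕0⊕1⊕1⊕1⊕1⊕1⊕1 = 0
Syndrome (s16...s1) = 00100 → position 4.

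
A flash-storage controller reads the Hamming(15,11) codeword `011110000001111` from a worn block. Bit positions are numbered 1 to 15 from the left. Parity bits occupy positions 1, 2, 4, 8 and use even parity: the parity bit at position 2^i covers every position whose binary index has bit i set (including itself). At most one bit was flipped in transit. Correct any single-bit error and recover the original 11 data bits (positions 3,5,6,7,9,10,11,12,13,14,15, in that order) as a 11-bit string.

s1: b1⊕b3⊕b5⊕b7⊕b9⊕b11⊕b13⊕b15 = 0⊕1⊕1⊕0⊕0⊕0⊕1⊕1 = 0
s2: b2⊕b3⊕b6⊕b7⊕b10⊕b11⊕b14⊕b15 = 1⊕1⊕0⊕0⊕0⊕0⊕1⊕1 = 0
s4: b4⊕b5⊕b6⊕b7⊕b12⊕b13⊕b14⊕b15 = 1⊕1⊕0⊕0⊕1⊕1⊕1⊕1 = 0
s8: b8⊕b9⊕b10⊕b11⊕b12⊕b13⊕b14⊕b15 = 0⊕0⊕0⊕0⊕1⊕1⊕1⊕1 = 0
Syndrome (s8...s1) = 0000 → position 0 (no error).
No correction needed.
Data bits at positions 3,5,6,7,9,10,11,12,13,14,15: 11000001111

11000001111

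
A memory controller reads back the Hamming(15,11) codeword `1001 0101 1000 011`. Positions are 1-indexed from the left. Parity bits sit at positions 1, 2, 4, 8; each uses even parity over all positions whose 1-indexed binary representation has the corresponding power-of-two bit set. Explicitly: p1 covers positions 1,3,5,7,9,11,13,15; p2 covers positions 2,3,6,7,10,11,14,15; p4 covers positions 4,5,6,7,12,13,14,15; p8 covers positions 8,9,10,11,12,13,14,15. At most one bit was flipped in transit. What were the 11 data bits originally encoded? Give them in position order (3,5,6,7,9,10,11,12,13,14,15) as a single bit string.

10101000011

s1: b1⊕b3⊕b5⊕b7⊕b9⊕b11⊕b13⊕b15 = 1⊕0⊕0⊕0⊕1⊕0⊕0⊕1 = 1
s2: b2⊕b3⊕b6⊕b7⊕b10⊕b11⊕b14⊕b15 = 0⊕0⊕1⊕0⊕0⊕0⊕1⊕1 = 1
s4: b4⊕b5⊕b6⊕b7⊕b12⊕b13⊕b14⊕b15 = 1⊕0⊕1⊕0⊕0⊕0⊕1⊕1 = 0
s8: b8⊕b9⊕b10⊕b11⊕b12⊕b13⊕b14⊕b15 = 1⊕1⊕0⊕0⊕0⊕0⊕1⊕1 = 0
Syndrome (s8...s1) = 0011 → position 3.
Flip bit 3: corrected codeword = 101101011000011
Data bits at positions 3,5,6,7,9,10,11,12,13,14,15: 10101000011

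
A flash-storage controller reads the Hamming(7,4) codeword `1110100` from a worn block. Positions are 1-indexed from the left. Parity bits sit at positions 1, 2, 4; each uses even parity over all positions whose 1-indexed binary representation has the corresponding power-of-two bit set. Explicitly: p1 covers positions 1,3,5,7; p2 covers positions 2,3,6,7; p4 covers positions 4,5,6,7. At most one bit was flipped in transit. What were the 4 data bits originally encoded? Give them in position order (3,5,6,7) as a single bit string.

1000

s1: b1⊕b3⊕b5⊕b7 = 1⊕1⊕1⊕0 = 1
s2: b2⊕b3⊕b6⊕b7 = 1⊕1⊕0⊕0 = 0
s4: b4⊕b5⊕b6⊕b7 = 0⊕1⊕0⊕0 = 1
Syndrome (s4...s1) = 101 → position 5.
Flip bit 5: corrected codeword = 1110000
Data bits at positions 3,5,6,7: 1000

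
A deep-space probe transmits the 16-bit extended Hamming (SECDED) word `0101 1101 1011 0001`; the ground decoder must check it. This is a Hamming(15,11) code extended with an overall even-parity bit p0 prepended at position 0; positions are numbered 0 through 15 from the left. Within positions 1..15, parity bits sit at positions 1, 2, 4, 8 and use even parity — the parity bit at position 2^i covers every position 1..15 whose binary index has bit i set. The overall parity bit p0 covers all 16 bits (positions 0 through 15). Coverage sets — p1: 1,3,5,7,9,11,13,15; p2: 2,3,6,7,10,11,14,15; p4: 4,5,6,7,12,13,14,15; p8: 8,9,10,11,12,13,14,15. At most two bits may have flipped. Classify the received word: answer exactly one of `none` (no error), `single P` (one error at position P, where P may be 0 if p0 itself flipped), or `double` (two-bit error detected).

single 2

s1: b1⊕b3⊕b5⊕b7⊕b9⊕b11⊕b13⊕b15 = 1⊕1⊕1⊕1⊕0⊕1⊕0⊕1 = 0
s2: b2⊕b3⊕b6⊕b7⊕b10⊕b11⊕b14⊕b15 = 0⊕1⊕0⊕1⊕1⊕1⊕0⊕1 = 1
s4: b4⊕b5⊕b6⊕b7⊕b12⊕b13⊕b14⊕b15 = 1⊕1⊕0⊕1⊕0⊕0⊕0⊕1 = 0
s8: b8⊕b9⊕b10⊕b11⊕b12⊕b13⊕b14⊕b15 = 1⊕0⊕1⊕1⊕0⊕0⊕0⊕1 = 0
Syndrome (s8...s1) = 0010 → position 2.
Overall parity (XOR of all 16 bits, including p0): 0⊕1⊕0⊕1⊕1⊕1⊕0⊕1⊕1⊕0⊕1⊕1⊕0⊕0⊕0⊕1 = 1
Overall=1, syndrome position=2 → single-bit error at position 2.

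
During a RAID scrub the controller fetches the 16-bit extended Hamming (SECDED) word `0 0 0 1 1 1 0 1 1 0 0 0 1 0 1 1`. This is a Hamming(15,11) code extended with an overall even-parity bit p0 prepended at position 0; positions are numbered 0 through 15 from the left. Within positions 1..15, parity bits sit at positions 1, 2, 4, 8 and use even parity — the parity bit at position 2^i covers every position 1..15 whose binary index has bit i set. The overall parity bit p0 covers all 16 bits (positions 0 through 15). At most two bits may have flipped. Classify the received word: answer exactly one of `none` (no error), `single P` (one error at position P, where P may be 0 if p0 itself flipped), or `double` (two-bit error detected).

none

s1: b1⊕b3⊕b5⊕b7⊕b9⊕b11⊕b13⊕b15 = 0⊕1⊕1⊕1⊕0⊕0⊕0⊕1 = 0
s2: b2⊕b3⊕b6⊕b7⊕b10⊕b11⊕b14⊕b15 = 0⊕1⊕0⊕1⊕0⊕0⊕1⊕1 = 0
s4: b4⊕b5⊕b6⊕b7⊕b12⊕b13⊕b14⊕b15 = 1⊕1⊕0⊕1⊕1⊕0⊕1⊕1 = 0
s8: b8⊕b9⊕b10⊕b11⊕b12⊕b13⊕b14⊕b15 = 1⊕0⊕0⊕0⊕1⊕0⊕1⊕1 = 0
Syndrome (s8...s1) = 0000 → position 0 (no error).
Overall parity (XOR of all 16 bits, including p0): 0⊕0⊕0⊕1⊕1⊕1⊕0⊕1⊕1⊕0⊕0⊕0⊕1⊕0⊕1⊕1 = 0
Overall=0, syndrome position=0 → no error.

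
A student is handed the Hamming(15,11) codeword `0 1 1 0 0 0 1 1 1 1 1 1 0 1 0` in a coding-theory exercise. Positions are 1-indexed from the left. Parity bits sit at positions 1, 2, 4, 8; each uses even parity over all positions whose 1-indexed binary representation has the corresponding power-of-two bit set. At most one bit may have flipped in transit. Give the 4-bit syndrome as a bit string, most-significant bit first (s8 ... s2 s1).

s1: b1⊕b3⊕b5⊕b7⊕b9⊕b11⊕b13⊕b15 = 0⊕1⊕0⊕1⊕1⊕1⊕0⊕0 = 0
s2: b2⊕b3⊕b6⊕b7⊕b10⊕b11⊕b14⊕b15 = 1⊕1⊕0⊕1⊕1⊕1⊕1⊕0 = 0
s4: b4⊕b5⊕b6⊕b7⊕b12⊕b13⊕b14⊕b15 = 0⊕0⊕0⊕1⊕1⊕0⊕1⊕0 = 1
s8: b8⊕b9⊕b10⊕b11⊕b12⊕b13⊕b14⊕b15 = 1⊕1⊕1⊕1⊕1⊕0⊕1⊕0 = 0
Syndrome (s8...s1) = 0100 → position 4.

0100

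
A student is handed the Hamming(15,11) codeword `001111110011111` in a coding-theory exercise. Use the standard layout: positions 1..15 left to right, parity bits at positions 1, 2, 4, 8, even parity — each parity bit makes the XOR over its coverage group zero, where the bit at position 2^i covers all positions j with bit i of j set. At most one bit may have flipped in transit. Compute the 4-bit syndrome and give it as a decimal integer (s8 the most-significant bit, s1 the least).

0

s1: b1⊕b3⊕b5⊕b7⊕b9⊕b11⊕b13⊕b15 = 0⊕1⊕1⊕1⊕0⊕1⊕1⊕1 = 0
s2: b2⊕b3⊕b6⊕b7⊕b10⊕b11⊕b14⊕b15 = 0⊕1⊕1⊕1⊕0⊕1⊕1⊕1 = 0
s4: b4⊕b5⊕b6⊕b7⊕b12⊕b13⊕b14⊕b15 = 1⊕1⊕1⊕1⊕1⊕1⊕1⊕1 = 0
s8: b8⊕b9⊕b10⊕b11⊕b12⊕b13⊕b14⊕b15 = 1⊕0⊕0⊕1⊕1⊕1⊕1⊕1 = 0
Syndrome (s8...s1) = 0000 → position 0 (no error).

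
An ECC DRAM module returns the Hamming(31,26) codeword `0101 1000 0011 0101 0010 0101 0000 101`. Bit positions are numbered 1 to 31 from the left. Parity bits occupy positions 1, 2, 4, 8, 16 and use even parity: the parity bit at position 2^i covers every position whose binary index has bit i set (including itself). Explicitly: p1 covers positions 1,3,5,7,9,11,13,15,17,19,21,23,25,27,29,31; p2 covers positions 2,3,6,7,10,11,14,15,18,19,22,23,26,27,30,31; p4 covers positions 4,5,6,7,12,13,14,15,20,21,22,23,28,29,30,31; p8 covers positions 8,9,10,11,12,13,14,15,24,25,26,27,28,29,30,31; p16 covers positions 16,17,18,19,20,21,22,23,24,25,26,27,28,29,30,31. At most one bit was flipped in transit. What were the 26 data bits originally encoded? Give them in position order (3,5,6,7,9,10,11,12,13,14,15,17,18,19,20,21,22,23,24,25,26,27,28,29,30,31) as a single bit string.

s1: b1⊕b3⊕b5⊕b7⊕b9⊕b11⊕b13⊕b15⊕b17⊕b19⊕b21⊕b23⊕b25⊕b27⊕b29⊕b31 = 0⊕0⊕1⊕0⊕0⊕1⊕0⊕0⊕0⊕1⊕0⊕0⊕0⊕0⊕1⊕1 = 1
s2: b2⊕b3⊕b6⊕b7⊕b10⊕b11⊕b14⊕b15⊕b18⊕b19⊕b22⊕b23⊕b26⊕b27⊕b30⊕b31 = 1⊕0⊕0⊕0⊕0⊕1⊕1⊕0⊕0⊕1⊕1⊕0⊕0⊕0⊕0⊕1 = 0
s4: b4⊕b5⊕b6⊕b7⊕b12⊕b13⊕b14⊕b15⊕b20⊕b21⊕b22⊕b23⊕b28⊕b29⊕b30⊕b31 = 1⊕1⊕0⊕0⊕1⊕0⊕1⊕0⊕0⊕0⊕1⊕0⊕0⊕1⊕0⊕1 = 1
s8: b8⊕b9⊕b10⊕b11⊕b12⊕b13⊕b14⊕b15⊕b24⊕b25⊕b26⊕b27⊕b28⊕b29⊕b30⊕b31 = 0⊕0⊕0⊕1⊕1⊕0⊕1⊕0⊕1⊕0⊕0⊕0⊕0⊕1⊕0⊕1 = 0
s16: b16⊕b17⊕b18⊕b19⊕b20⊕b21⊕b22⊕b23⊕b24⊕b25⊕b26⊕b27⊕b28⊕b29⊕b30⊕b31 = 1⊕0⊕0⊕1⊕0⊕0⊕1⊕0⊕1⊕0⊕0⊕0⊕0⊕1⊕0⊕1 = 0
Syndrome (s16...s1) = 00101 → position 5.
Flip bit 5: corrected codeword = 0101000000110101001001010000101
Data bits at positions 3,5,6,7,9,10,11,12,13,14,15,17,18,19,20,21,22,23,24,25,26,27,28,29,30,31: 00000011010001001010000101

00000011010001001010000101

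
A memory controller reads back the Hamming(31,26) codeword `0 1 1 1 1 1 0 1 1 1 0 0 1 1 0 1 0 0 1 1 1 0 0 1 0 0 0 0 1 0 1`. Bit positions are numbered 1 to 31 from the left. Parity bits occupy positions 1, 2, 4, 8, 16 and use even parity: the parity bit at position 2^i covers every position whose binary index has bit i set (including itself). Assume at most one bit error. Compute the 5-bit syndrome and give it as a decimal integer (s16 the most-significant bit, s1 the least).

s1: b1⊕b3⊕b5⊕b7⊕b9⊕b11⊕b13⊕b15⊕b17⊕b19⊕b21⊕b23⊕b25⊕b27⊕b29⊕b31 = 0⊕1⊕1⊕0⊕1⊕0⊕1⊕0⊕0⊕1⊕1⊕0⊕0⊕0⊕1⊕1 = 0
s2: b2⊕b3⊕b6⊕b7⊕b10⊕b11⊕b14⊕b15⊕b18⊕b19⊕b22⊕b23⊕b26⊕b27⊕b30⊕b31 = 1⊕1⊕1⊕0⊕1⊕0⊕1⊕0⊕0⊕1⊕0⊕0⊕0⊕0⊕0⊕1 = 1
s4: b4⊕b5⊕b6⊕b7⊕b12⊕b13⊕b14⊕b15⊕b20⊕b21⊕b22⊕b23⊕b28⊕b29⊕b30⊕b31 = 1⊕1⊕1⊕0⊕0⊕1⊕1⊕0⊕1⊕1⊕0⊕0⊕0⊕1⊕0⊕1 = 1
s8: b8⊕b9⊕b10⊕b11⊕b12⊕b13⊕b14⊕b15⊕b24⊕b25⊕b26⊕b27⊕b28⊕b29⊕b30⊕b31 = 1⊕1⊕1⊕0⊕0⊕1⊕1⊕0⊕1⊕0⊕0⊕0⊕0⊕1⊕0⊕1 = 0
s16: b16⊕b17⊕b18⊕b19⊕b20⊕b21⊕b22⊕b23⊕b24⊕b25⊕b26⊕b27⊕b28⊕b29⊕b30⊕b31 = 1⊕0⊕0⊕1⊕1⊕1⊕0⊕0⊕1⊕0⊕0⊕0⊕0⊕1⊕0⊕1 = 1
Syndrome (s16...s1) = 10110 → position 22.

22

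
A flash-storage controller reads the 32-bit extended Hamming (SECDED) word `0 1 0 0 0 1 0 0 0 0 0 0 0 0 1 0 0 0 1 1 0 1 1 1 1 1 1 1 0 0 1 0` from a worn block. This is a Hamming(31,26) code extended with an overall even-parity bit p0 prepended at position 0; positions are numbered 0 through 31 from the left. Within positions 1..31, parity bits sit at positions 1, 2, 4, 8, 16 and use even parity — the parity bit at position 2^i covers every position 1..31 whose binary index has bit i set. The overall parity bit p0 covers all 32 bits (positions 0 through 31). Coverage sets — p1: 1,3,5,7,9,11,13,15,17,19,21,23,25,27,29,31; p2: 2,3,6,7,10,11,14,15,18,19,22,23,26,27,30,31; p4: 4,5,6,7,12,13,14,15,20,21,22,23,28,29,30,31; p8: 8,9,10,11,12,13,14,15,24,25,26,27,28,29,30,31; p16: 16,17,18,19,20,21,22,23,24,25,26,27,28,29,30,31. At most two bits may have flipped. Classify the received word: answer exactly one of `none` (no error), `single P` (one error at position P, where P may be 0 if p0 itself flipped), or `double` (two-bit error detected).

single 1

s1: b1⊕b3⊕b5⊕b7⊕b9⊕b11⊕b13⊕b15⊕b17⊕b19⊕b21⊕b23⊕b25⊕b27⊕b29⊕b31 = 1⊕0⊕1⊕0⊕0⊕0⊕0⊕0⊕0⊕1⊕1⊕1⊕1⊕1⊕0⊕0 = 1
s2: b2⊕b3⊕b6⊕b7⊕b10⊕b11⊕b14⊕b15⊕b18⊕b19⊕b22⊕b23⊕b26⊕b27⊕b30⊕b31 = 0⊕0⊕0⊕0⊕0⊕0⊕1⊕0⊕1⊕1⊕1⊕1⊕1⊕1⊕1⊕0 = 0
s4: b4⊕b5⊕b6⊕b7⊕b12⊕b13⊕b14⊕b15⊕b20⊕b21⊕b22⊕b23⊕b28⊕b29⊕b30⊕b31 = 0⊕1⊕0⊕0⊕0⊕0⊕1⊕0⊕0⊕1⊕1⊕1⊕0⊕0⊕1⊕0 = 0
s8: b8⊕b9⊕b10⊕b11⊕b12⊕b13⊕b14⊕b15⊕b24⊕b25⊕b26⊕b27⊕b28⊕b29⊕b30⊕b31 = 0⊕0⊕0⊕0⊕0⊕0⊕1⊕0⊕1⊕1⊕1⊕1⊕0⊕0⊕1⊕0 = 0
s16: b16⊕b17⊕b18⊕b19⊕b20⊕b21⊕b22⊕b23⊕b24⊕b25⊕b26⊕b27⊕b28⊕b29⊕b30⊕b31 = 0⊕0⊕1⊕1⊕0⊕1⊕1⊕1⊕1⊕1⊕1⊕1⊕0⊕0⊕1⊕0 = 0
Syndrome (s16...s1) = 00001 → position 1.
Overall parity (XOR of all 32 bits, including p0): 0⊕1⊕0⊕0⊕0⊕1⊕0⊕0⊕0⊕0⊕0⊕0⊕0⊕0⊕1⊕0⊕0⊕0⊕1⊕1⊕0⊕1⊕1⊕1⊕1⊕1⊕1⊕1⊕0⊕0⊕1⊕0 = 1
Overall=1, syndrome position=1 → single-bit error at position 1.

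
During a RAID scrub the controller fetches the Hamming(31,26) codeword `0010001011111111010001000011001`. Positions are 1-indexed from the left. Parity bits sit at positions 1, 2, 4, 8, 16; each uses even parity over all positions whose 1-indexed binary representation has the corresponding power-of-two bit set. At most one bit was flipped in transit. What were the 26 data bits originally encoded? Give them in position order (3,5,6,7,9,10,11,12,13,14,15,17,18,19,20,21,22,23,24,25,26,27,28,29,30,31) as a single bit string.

10011111111010001000011001

s1: b1⊕b3⊕b5⊕b7⊕b9⊕b11⊕b13⊕b15⊕b17⊕b19⊕b21⊕b23⊕b25⊕b27⊕b29⊕b31 = 0⊕1⊕0⊕1⊕1⊕1⊕1⊕1⊕0⊕0⊕0⊕0⊕0⊕1⊕0⊕1 = 0
s2: b2⊕b3⊕b6⊕b7⊕b10⊕b11⊕b14⊕b15⊕b18⊕b19⊕b22⊕b23⊕b26⊕b27⊕b30⊕b31 = 0⊕1⊕0⊕1⊕1⊕1⊕1⊕1⊕1⊕0⊕1⊕0⊕0⊕1⊕0⊕1 = 0
s4: b4⊕b5⊕b6⊕b7⊕b12⊕b13⊕b14⊕b15⊕b20⊕b21⊕b22⊕b23⊕b28⊕b29⊕b30⊕b31 = 0⊕0⊕0⊕1⊕1⊕1⊕1⊕1⊕0⊕0⊕1⊕0⊕1⊕0⊕0⊕1 = 0
s8: b8⊕b9⊕b10⊕b11⊕b12⊕b13⊕b14⊕b15⊕b24⊕b25⊕b26⊕b27⊕b28⊕b29⊕b30⊕b31 = 0⊕1⊕1⊕1⊕1⊕1⊕1⊕1⊕0⊕0⊕0⊕1⊕1⊕0⊕0⊕1 = 0
s16: b16⊕b17⊕b18⊕b19⊕b20⊕b21⊕b22⊕b23⊕b24⊕b25⊕b26⊕b27⊕b28⊕b29⊕b30⊕b31 = 1⊕0⊕1⊕0⊕0⊕0⊕1⊕0⊕0⊕0⊕0⊕1⊕1⊕0⊕0⊕1 = 0
Syndrome (s16...s1) = 00000 → position 0 (no error).
No correction needed.
Data bits at positions 3,5,6,7,9,10,11,12,13,14,15,17,18,19,20,21,22,23,24,25,26,27,28,29,30,31: 10011111111010001000011001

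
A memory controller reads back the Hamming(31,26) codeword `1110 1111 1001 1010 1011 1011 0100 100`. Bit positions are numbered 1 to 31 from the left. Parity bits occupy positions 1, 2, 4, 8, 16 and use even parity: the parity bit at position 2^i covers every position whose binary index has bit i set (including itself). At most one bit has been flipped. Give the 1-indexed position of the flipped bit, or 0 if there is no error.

s1: b1⊕b3⊕b5⊕b7⊕b9⊕b11⊕b13⊕b15⊕b17⊕b19⊕b21⊕b23⊕b25⊕b27⊕b29⊕b31 = 1⊕1⊕1⊕1⊕1⊕0⊕1⊕1⊕1⊕1⊕1⊕1⊕0⊕0⊕1⊕0 = 0
s2: b2⊕b3⊕b6⊕b7⊕b10⊕b11⊕b14⊕b15⊕b18⊕b19⊕b22⊕b23⊕b26⊕b27⊕b30⊕b31 = 1⊕1⊕1⊕1⊕0⊕0⊕0⊕1⊕0⊕1⊕0⊕1⊕1⊕0⊕0⊕0 = 0
s4: b4⊕b5⊕b6⊕b7⊕b12⊕b13⊕b14⊕b15⊕b20⊕b21⊕b22⊕b23⊕b28⊕b29⊕b30⊕b31 = 0⊕1⊕1⊕1⊕1⊕1⊕0⊕1⊕1⊕1⊕0⊕1⊕0⊕1⊕0⊕0 = 0
s8: b8⊕b9⊕b10⊕b11⊕b12⊕b13⊕b14⊕b15⊕b24⊕b25⊕b26⊕b27⊕b28⊕b29⊕b30⊕b31 = 1⊕1⊕0⊕0⊕1⊕1⊕0⊕1⊕1⊕0⊕1⊕0⊕0⊕1⊕0⊕0 = 0
s16: b16⊕b17⊕b18⊕b19⊕b20⊕b21⊕b22⊕b23⊕b24⊕b25⊕b26⊕b27⊕b28⊕b29⊕b30⊕b31 = 0⊕1⊕0⊕1⊕1⊕1⊕0⊕1⊕1⊕0⊕1⊕0⊕0⊕1⊕0⊕0 = 0
Syndrome (s16...s1) = 00000 → position 0 (no error).

0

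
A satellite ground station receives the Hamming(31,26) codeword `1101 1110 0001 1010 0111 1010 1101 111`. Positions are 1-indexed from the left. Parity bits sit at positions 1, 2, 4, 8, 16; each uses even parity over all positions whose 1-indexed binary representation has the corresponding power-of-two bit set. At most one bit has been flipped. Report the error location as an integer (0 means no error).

25

s1: b1⊕b3⊕b5⊕b7⊕b9⊕b11⊕b13⊕b15⊕b17⊕b19⊕b21⊕b23⊕b25⊕b27⊕b29⊕b31 = 1⊕0⊕1⊕1⊕0⊕0⊕1⊕1⊕0⊕1⊕1⊕1⊕1⊕0⊕1⊕1 = 1
s2: b2⊕b3⊕b6⊕b7⊕b10⊕b11⊕b14⊕b15⊕b18⊕b19⊕b22⊕b23⊕b26⊕b27⊕b30⊕b31 = 1⊕0⊕1⊕1⊕0⊕0⊕0⊕1⊕1⊕1⊕0⊕1⊕1⊕0⊕1⊕1 = 0
s4: b4⊕b5⊕b6⊕b7⊕b12⊕b13⊕b14⊕b15⊕b20⊕b21⊕b22⊕b23⊕b28⊕b29⊕b30⊕b31 = 1⊕1⊕1⊕1⊕1⊕1⊕0⊕1⊕1⊕1⊕0⊕1⊕1⊕1⊕1⊕1 = 0
s8: b8⊕b9⊕b10⊕b11⊕b12⊕b13⊕b14⊕b15⊕b24⊕b25⊕b26⊕b27⊕b28⊕b29⊕b30⊕b31 = 0⊕0⊕0⊕0⊕1⊕1⊕0⊕1⊕0⊕1⊕1⊕0⊕1⊕1⊕1⊕1 = 1
s16: b16⊕b17⊕b18⊕b19⊕b20⊕b21⊕b22⊕b23⊕b24⊕b25⊕b26⊕b27⊕b28⊕b29⊕b30⊕b31 = 0⊕0⊕1⊕1⊕1⊕1⊕0⊕1⊕0⊕1⊕1⊕0⊕1⊕1⊕1⊕1 = 1
Syndrome (s16...s1) = 11001 → position 25.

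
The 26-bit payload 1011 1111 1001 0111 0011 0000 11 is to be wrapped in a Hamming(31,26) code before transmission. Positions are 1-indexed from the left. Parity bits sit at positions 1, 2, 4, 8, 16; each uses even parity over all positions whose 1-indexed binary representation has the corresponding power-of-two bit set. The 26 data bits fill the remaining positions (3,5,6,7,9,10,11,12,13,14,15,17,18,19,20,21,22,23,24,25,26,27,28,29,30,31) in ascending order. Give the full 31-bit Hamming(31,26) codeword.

0010011111111000101110011000011

Place data bits at non-power-of-two positions: b3=1, b5=0, b6=1, b7=1, b9=1, b10=1, b11=1, b12=1, b13=1, b14=0, b15=0, b17=1, b18=0, b19=1, b20=1, b21=1, b22=0, b23=0, b24=1, b25=1, b26=0, b27=0, b28=0, b29=0, b30=1, b31=1.
p1 = XOR of data positions {3,5,7,9,11,13,15,17,19,21,23,25,27,29,31} = 1⊕0⊕1⊕1⊕1⊕1⊕0⊕1⊕1⊕1⊕0⊕1⊕0⊕0⊕1 = 0
p2 = XOR of data positions {3,6,7,10,11,14,15,18,19,22,23,26,27,30,31} = 1⊕1⊕1⊕1⊕1⊕0⊕0⊕0⊕1⊕0⊕0⊕0⊕0⊕1⊕1 = 0
p4 = XOR of data positions {5,6,7,12,13,14,15,20,21,22,23,28,29,30,31} = 0⊕1⊕1⊕1⊕1⊕0⊕0⊕1⊕1⊕0⊕0⊕0⊕0⊕1⊕1 = 0
p8 = XOR of data positions {9,10,11,12,13,14,15,24,25,26,27,28,29,30,31} = 1⊕1⊕1⊕1⊕1⊕0⊕0⊕1⊕1⊕0⊕0⊕0⊕0⊕1⊕1 = 1
p16 = XOR of data positions {17,18,19,20,21,22,23,24,25,26,27,28,29,30,31} = 1⊕0⊕1⊕1⊕1⊕0⊕0⊕1⊕1⊕0⊕0⊕0⊕0⊕1⊕1 = 0
Codeword b1..b31 = 0010011111111000101110011000011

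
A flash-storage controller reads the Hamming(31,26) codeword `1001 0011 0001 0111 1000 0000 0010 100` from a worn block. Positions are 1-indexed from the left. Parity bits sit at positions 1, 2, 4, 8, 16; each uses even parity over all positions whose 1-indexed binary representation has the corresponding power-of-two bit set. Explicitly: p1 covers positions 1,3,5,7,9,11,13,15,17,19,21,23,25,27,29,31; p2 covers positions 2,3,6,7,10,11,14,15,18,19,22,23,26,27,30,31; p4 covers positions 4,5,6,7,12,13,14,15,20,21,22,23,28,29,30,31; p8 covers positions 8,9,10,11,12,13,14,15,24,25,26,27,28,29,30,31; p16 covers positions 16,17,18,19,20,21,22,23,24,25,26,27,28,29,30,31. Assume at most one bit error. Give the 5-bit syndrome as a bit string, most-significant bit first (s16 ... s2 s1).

00000

s1: b1⊕b3⊕b5⊕b7⊕b9⊕b11⊕b13⊕b15⊕b17⊕b19⊕b21⊕b23⊕b25⊕b27⊕b29⊕b31 = 1⊕0⊕0⊕1⊕0⊕0⊕0⊕1⊕1⊕0⊕0⊕0⊕0⊕1⊕1⊕0 = 0
s2: b2⊕b3⊕b6⊕b7⊕b10⊕b11⊕b14⊕b15⊕b18⊕b19⊕b22⊕b23⊕b26⊕b27⊕b30⊕b31 = 0⊕0⊕0⊕1⊕0⊕0⊕1⊕1⊕0⊕0⊕0⊕0⊕0⊕1⊕0⊕0 = 0
s4: b4⊕b5⊕b6⊕b7⊕b12⊕b13⊕b14⊕b15⊕b20⊕b21⊕b22⊕b23⊕b28⊕b29⊕b30⊕b31 = 1⊕0⊕0⊕1⊕1⊕0⊕1⊕1⊕0⊕0⊕0⊕0⊕0⊕1⊕0⊕0 = 0
s8: b8⊕b9⊕b10⊕b11⊕b12⊕b13⊕b14⊕b15⊕b24⊕b25⊕b26⊕b27⊕b28⊕b29⊕b30⊕b31 = 1⊕0⊕0⊕0⊕1⊕0⊕1⊕1⊕0⊕0⊕0⊕1⊕0⊕1⊕0⊕0 = 0
s16: b16⊕b17⊕b18⊕b19⊕b20⊕b21⊕b22⊕b23⊕b24⊕b25⊕b26⊕b27⊕b28⊕b29⊕b30⊕b31 = 1⊕1⊕0⊕0⊕0⊕0⊕0⊕0⊕0⊕0⊕0⊕1⊕0⊕1⊕0⊕0 = 0
Syndrome (s16...s1) = 00000 → position 0 (no error).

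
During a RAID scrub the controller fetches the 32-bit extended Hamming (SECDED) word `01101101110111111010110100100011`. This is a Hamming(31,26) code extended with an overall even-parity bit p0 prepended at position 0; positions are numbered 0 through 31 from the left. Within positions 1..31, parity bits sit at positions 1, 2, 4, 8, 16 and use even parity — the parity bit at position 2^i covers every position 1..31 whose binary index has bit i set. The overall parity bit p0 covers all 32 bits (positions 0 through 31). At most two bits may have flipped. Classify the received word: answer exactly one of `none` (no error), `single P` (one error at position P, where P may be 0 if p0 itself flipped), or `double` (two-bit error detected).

s1: b1⊕b3⊕b5⊕b7⊕b9⊕b11⊕b13⊕b15⊕b17⊕b19⊕b21⊕b23⊕b25⊕b27⊕b29⊕b31 = 1⊕0⊕1⊕1⊕1⊕1⊕1⊕1⊕0⊕0⊕1⊕1⊕0⊕0⊕0⊕1 = 0
s2: b2⊕b3⊕b6⊕b7⊕b10⊕b11⊕b14⊕b15⊕b18⊕b19⊕b22⊕b23⊕b26⊕b27⊕b30⊕b31 = 1⊕0⊕0⊕1⊕0⊕1⊕1⊕1⊕1⊕0⊕0⊕1⊕1⊕0⊕1⊕1 = 0
s4: b4⊕b5⊕b6⊕b7⊕b12⊕b13⊕b14⊕b15⊕b20⊕b21⊕b22⊕b23⊕b28⊕b29⊕b30⊕b31 = 1⊕1⊕0⊕1⊕1⊕1⊕1⊕1⊕1⊕1⊕0⊕1⊕0⊕0⊕1⊕1 = 0
s8: b8⊕b9⊕b10⊕b11⊕b12⊕b13⊕b14⊕b15⊕b24⊕b25⊕b26⊕b27⊕b28⊕b29⊕b30⊕b31 = 1⊕1⊕0⊕1⊕1⊕1⊕1⊕1⊕0⊕0⊕1⊕0⊕0⊕0⊕1⊕1 = 0
s16: b16⊕b17⊕b18⊕b19⊕b20⊕b21⊕b22⊕b23⊕b24⊕b25⊕b26⊕b27⊕b28⊕b29⊕b30⊕b31 = 1⊕0⊕1⊕0⊕1⊕1⊕0⊕1⊕0⊕0⊕1⊕0⊕0⊕0⊕1⊕1 = 0
Syndrome (s16...s1) = 00000 → position 0 (no error).
Overall parity (XOR of all 32 bits, including p0): 0⊕1⊕1⊕0⊕1⊕1⊕0⊕1⊕1⊕1⊕0⊕1⊕1⊕1⊕1⊕1⊕1⊕0⊕1⊕0⊕1⊕1⊕0⊕1⊕0⊕0⊕1⊕0⊕0⊕0⊕1⊕1 = 0
Overall=0, syndrome position=0 → no error.

none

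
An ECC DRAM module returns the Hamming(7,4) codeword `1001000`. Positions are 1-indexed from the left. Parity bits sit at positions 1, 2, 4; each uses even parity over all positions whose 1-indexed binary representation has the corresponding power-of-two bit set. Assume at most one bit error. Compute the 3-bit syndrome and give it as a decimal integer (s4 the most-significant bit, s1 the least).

5

s1: b1⊕b3⊕b5⊕b7 = 1⊕0⊕0⊕0 = 1
s2: b2⊕b3⊕b6⊕b7 = 0⊕0⊕0⊕0 = 0
s4: b4⊕b5⊕b6⊕b7 = 1⊕0⊕0⊕0 = 1
Syndrome (s4...s1) = 101 → position 5.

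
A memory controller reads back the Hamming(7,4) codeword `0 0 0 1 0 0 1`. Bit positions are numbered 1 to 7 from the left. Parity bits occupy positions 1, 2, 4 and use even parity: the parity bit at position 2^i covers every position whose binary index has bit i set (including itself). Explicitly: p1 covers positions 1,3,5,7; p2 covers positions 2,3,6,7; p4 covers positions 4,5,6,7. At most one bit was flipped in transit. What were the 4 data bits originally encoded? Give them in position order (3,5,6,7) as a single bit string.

s1: b1⊕b3⊕b5⊕b7 = 0⊕0⊕0⊕1 = 1
s2: b2⊕b3⊕b6⊕b7 = 0⊕0⊕0⊕1 = 1
s4: b4⊕b5⊕b6⊕b7 = 1⊕0⊕0⊕1 = 0
Syndrome (s4...s1) = 011 → position 3.
Flip bit 3: corrected codeword = 0011001
Data bits at positions 3,5,6,7: 1001

1001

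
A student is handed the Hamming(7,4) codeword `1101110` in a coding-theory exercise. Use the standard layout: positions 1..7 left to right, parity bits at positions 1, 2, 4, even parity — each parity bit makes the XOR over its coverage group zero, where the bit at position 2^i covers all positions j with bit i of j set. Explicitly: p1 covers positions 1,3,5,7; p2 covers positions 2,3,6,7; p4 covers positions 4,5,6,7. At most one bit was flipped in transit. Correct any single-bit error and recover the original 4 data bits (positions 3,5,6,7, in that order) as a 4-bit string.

s1: b1⊕b3⊕b5⊕b7 = 1⊕0⊕1⊕0 = 0
s2: b2⊕b3⊕b6⊕b7 = 1⊕0⊕1⊕0 = 0
s4: b4⊕b5⊕b6⊕b7 = 1⊕1⊕1⊕0 = 1
Syndrome (s4...s1) = 100 → position 4.
Flip bit 4: corrected codeword = 1100110
Data bits at positions 3,5,6,7: 0110

0110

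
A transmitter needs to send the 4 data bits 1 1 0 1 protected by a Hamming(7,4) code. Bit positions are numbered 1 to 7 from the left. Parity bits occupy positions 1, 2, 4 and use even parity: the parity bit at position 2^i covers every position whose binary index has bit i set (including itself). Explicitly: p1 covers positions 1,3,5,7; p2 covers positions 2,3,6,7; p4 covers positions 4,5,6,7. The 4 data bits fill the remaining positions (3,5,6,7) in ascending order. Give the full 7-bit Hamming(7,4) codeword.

1010101

Place data bits at non-power-of-two positions: b3=1, b5=1, b6=0, b7=1.
p1 = XOR of data positions {3,5,7} = 1⊕1⊕1 = 1
p2 = XOR of data positions {3,6,7} = 1⊕0⊕1 = 0
p4 = XOR of data positions {5,6,7} = 1⊕0⊕1 = 0
Codeword b1..b7 = 1010101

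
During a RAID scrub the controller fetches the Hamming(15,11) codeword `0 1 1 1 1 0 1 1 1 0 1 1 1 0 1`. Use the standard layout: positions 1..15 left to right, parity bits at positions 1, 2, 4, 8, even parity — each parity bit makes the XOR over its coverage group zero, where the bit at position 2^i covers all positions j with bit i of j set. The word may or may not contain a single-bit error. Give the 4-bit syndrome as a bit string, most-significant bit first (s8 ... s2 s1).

0011

s1: b1⊕b3⊕b5⊕b7⊕b9⊕b11⊕b13⊕b15 = 0⊕1⊕1⊕1⊕1⊕1⊕1⊕1 = 1
s2: b2⊕b3⊕b6⊕b7⊕b10⊕b11⊕b14⊕b15 = 1⊕1⊕0⊕1⊕0⊕1⊕0⊕1 = 1
s4: b4⊕b5⊕b6⊕b7⊕b12⊕b13⊕b14⊕b15 = 1⊕1⊕0⊕1⊕1⊕1⊕0⊕1 = 0
s8: b8⊕b9⊕b10⊕b11⊕b12⊕b13⊕b14⊕b15 = 1⊕1⊕0⊕1⊕1⊕1⊕0⊕1 = 0
Syndrome (s8...s1) = 0011 → position 3.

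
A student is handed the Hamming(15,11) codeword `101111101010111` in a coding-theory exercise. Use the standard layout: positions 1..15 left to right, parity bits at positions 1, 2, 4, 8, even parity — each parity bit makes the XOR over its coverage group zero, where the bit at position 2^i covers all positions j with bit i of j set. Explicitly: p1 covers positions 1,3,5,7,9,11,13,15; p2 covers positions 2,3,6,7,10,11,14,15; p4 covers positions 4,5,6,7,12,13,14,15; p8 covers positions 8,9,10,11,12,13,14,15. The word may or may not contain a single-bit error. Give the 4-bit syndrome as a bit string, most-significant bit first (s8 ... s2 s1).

s1: b1⊕b3⊕b5⊕b7⊕b9⊕b11⊕b13⊕b15 = 1⊕1⊕1⊕1⊕1⊕1⊕1⊕1 = 0
s2: b2⊕b3⊕b6⊕b7⊕b10⊕b11⊕b14⊕b15 = 0⊕1⊕1⊕1⊕0⊕1⊕1⊕1 = 0
s4: b4⊕b5⊕b6⊕b7⊕b12⊕b13⊕b14⊕b15 = 1⊕1⊕1⊕1⊕0⊕1⊕1⊕1 = 1
s8: b8⊕b9⊕b10⊕b11⊕b12⊕b13⊕b14⊕b15 = 0⊕1⊕0⊕1⊕0⊕1⊕1⊕1 = 1
Syndrome (s8...s1) = 1100 → position 12.

1100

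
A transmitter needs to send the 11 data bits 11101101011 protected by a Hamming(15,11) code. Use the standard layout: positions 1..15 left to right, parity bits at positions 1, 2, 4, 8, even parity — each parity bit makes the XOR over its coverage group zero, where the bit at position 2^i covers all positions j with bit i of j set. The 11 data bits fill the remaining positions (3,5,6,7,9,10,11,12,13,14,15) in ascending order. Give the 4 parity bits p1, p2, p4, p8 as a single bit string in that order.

0111

Place data bits at non-power-of-two positions: b3=1, b5=1, b6=1, b7=0, b9=1, b10=1, b11=0, b12=1, b13=0, b14=1, b15=1.
p1 = XOR of data positions {3,5,7,9,11,13,15} = 1⊕1⊕0⊕1⊕0⊕0⊕1 = 0
p2 = XOR of data positions {3,6,7,10,11,14,15} = 1⊕1⊕0⊕1⊕0⊕1⊕1 = 1
p4 = XOR of data positions {5,6,7,12,13,14,15} = 1⊕1⊕0⊕1⊕0⊕1⊕1 = 1
p8 = XOR of data positions {9,10,11,12,13,14,15} = 1⊕1⊕0⊕1⊕0⊕1⊕1 = 1
Parity bits p1,p2,p4,p8 = 0111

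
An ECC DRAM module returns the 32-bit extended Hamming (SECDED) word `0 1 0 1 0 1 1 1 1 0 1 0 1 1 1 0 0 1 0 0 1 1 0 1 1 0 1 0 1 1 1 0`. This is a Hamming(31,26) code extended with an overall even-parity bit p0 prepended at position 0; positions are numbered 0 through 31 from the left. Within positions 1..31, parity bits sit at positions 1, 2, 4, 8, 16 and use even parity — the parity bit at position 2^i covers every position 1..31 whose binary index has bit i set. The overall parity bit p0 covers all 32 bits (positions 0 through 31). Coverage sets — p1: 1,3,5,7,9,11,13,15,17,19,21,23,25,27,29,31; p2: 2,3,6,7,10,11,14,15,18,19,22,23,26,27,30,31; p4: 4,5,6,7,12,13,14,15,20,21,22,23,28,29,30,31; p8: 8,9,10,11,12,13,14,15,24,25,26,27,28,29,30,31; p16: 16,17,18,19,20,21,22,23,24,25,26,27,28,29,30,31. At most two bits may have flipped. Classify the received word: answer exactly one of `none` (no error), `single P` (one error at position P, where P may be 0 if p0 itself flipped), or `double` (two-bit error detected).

single 17

s1: b1⊕b3⊕b5⊕b7⊕b9⊕b11⊕b13⊕b15⊕b17⊕b19⊕b21⊕b23⊕b25⊕b27⊕b29⊕b31 = 1⊕1⊕1⊕1⊕0⊕0⊕1⊕0⊕1⊕0⊕1⊕1⊕0⊕0⊕1⊕0 = 1
s2: b2⊕b3⊕b6⊕b7⊕b10⊕b11⊕b14⊕b15⊕b18⊕b19⊕b22⊕b23⊕b26⊕b27⊕b30⊕b31 = 0⊕1⊕1⊕1⊕1⊕0⊕1⊕0⊕0⊕0⊕0⊕1⊕1⊕0⊕1⊕0 = 0
s4: b4⊕b5⊕b6⊕b7⊕b12⊕b13⊕b14⊕b15⊕b20⊕b21⊕b22⊕b23⊕b28⊕b29⊕b30⊕b31 = 0⊕1⊕1⊕1⊕1⊕1⊕1⊕0⊕1⊕1⊕0⊕1⊕1⊕1⊕1⊕0 = 0
s8: b8⊕b9⊕b10⊕b11⊕b12⊕b13⊕b14⊕b15⊕b24⊕b25⊕b26⊕b27⊕b28⊕b29⊕b30⊕b31 = 1⊕0⊕1⊕0⊕1⊕1⊕1⊕0⊕1⊕0⊕1⊕0⊕1⊕1⊕1⊕0 = 0
s16: b16⊕b17⊕b18⊕b19⊕b20⊕b21⊕b22⊕b23⊕b24⊕b25⊕b26⊕b27⊕b28⊕b29⊕b30⊕b31 = 0⊕1⊕0⊕0⊕1⊕1⊕0⊕1⊕1⊕0⊕1⊕0⊕1⊕1⊕1⊕0 = 1
Syndrome (s16...s1) = 10001 → position 17.
Overall parity (XOR of all 32 bits, including p0): 0⊕1⊕0⊕1⊕0⊕1⊕1⊕1⊕1⊕0⊕1⊕0⊕1⊕1⊕1⊕0⊕0⊕1⊕0⊕0⊕1⊕1⊕0⊕1⊕1⊕0⊕1⊕0⊕1⊕1⊕1⊕0 = 1
Overall=1, syndrome position=17 → single-bit error at position 17.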